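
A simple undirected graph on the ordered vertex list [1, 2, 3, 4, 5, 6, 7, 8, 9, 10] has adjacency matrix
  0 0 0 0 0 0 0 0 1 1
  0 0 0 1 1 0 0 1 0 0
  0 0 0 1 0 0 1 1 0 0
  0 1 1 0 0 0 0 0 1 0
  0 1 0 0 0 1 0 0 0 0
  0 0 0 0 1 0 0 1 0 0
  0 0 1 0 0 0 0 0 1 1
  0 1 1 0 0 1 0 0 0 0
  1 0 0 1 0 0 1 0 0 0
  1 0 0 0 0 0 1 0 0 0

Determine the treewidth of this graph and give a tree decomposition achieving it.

Treewidth 2.
One optimal decomposition is:
Bags: B1 = {5, 6, 8}  B2 = {2, 5, 8}  B3 = {2, 3, 8}  B4 = {2, 3, 4}  B5 = {3, 4, 7}  B6 = {4, 7, 9}  B7 = {7, 9, 10}  B8 = {1, 9, 10}
Tree: B1–B2, B2–B3, B3–B4, B4–B5, B5–B6, B6–B7, B7–B8

The largest bag has 3 vertices, giving width 2; this decomposition certifies tw(G) ≤ 2. Since 6–5–2–8–6 is a cycle in G, G is not acyclic. Forests are exactly the graphs of treewidth ≤ 1, so tw(G) ≥ 2. Combining the bounds, tw(G) = 2.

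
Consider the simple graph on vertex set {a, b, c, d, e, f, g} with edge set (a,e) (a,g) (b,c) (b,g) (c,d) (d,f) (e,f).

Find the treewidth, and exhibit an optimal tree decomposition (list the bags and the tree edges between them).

Treewidth 2.
Bags: B1 = {a, b, g}  B2 = {a, b, e}  B3 = {b, e, f}  B4 = {b, d, f}  B5 = {b, c, d}
Tree: B1–B2, B2–B3, B3–B4, B4–B5

Every bag has size at most 3, so the width is 3 − 1 = 2 and tw(G) ≤ 2. Since b–g–a–e–f–d–c–b is a cycle in G, G is not acyclic. Forests are exactly the graphs of treewidth ≤ 1, so tw(G) ≥ 2. Combining the bounds, tw(G) = 2.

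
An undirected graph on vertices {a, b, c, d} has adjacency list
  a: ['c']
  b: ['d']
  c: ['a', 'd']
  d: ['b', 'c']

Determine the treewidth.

1

A width-1 tree decomposition is:
Bags: B1 = {c, d}  B2 = {a, c}  B3 = {b, d}
Tree: B1–B2, B1–B3
The largest bag has 2 vertices, giving width 1; this decomposition certifies tw(G) ≤ 1. Any graph with an edge has treewidth ≥ 1, and G has the edge c–d. Combining the bounds, tw(G) = 1.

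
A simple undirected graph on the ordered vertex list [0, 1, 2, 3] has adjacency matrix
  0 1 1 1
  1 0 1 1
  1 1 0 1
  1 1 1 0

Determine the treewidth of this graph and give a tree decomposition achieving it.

A single bag containing all 4 vertices is trivially a valid decomposition of width 3. For the lower bound, the 4 vertices {0, 1, 2, 3} are pairwise adjacent, and any tree decomposition puts a clique entirely inside one bag — forcing width ≥ 3. Therefore the treewidth is 3.

Treewidth 3.
One optimal decomposition is:
Bags: B1 = {0, 1, 2, 3}
Tree: (single bag)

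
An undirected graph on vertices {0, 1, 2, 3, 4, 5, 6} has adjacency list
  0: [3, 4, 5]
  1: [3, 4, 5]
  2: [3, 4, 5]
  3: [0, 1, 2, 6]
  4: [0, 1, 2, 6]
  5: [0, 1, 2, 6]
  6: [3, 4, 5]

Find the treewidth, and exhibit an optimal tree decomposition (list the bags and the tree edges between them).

Treewidth 3.
Bags: B1 = {1, 3, 4, 5}  B2 = {0, 3, 4, 5}  B3 = {3, 4, 5, 6}  B4 = {2, 3, 4, 5}
Tree: B1–B2, B2–B3, B3–B4

Each bag holds 4 vertices, so the decomposition has width 3, which upper-bounds the treewidth. For the lower bound: the 4 vertex sets {1,3}, {0,5}, {4}, {6} are disjoint, each induces a connected subgraph, and every pair is joined by at least one edge of G. Contracting each set to a single vertex therefore yields K_{4} as a minor, and since treewidth is minor-monotone, tw(G) ≥ tw(K_{4}) = 3. Therefore the treewidth is 3.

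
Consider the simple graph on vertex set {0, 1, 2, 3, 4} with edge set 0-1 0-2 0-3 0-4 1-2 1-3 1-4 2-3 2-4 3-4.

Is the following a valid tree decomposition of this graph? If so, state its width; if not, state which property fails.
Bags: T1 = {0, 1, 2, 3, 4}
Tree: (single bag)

Checking the three conditions: (i) the bags cover all of {0, 1, 2, 3, 4}; (ii) for each edge, some bag contains both endpoints; (iii) the bags containing any fixed vertex form a subtree. All hold, so the decomposition is valid with width 5 − 1 = 4.

Yes; width 4.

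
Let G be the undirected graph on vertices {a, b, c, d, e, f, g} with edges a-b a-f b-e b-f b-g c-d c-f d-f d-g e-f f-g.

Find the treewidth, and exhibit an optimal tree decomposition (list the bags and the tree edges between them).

Treewidth 2.
One such decomposition:
Bags: B1 = {b, f, g}  B2 = {b, e, f}  B3 = {d, f, g}  B4 = {c, d, f}  B5 = {a, b, f}
Tree: B1–B2, B1–B3, B3–B4, B1–B5

The largest bag has 3 vertices, giving width 2; this decomposition certifies tw(G) ≤ 2. Conversely, {d, f, g} is a clique of size 3, and the vertices of any clique must share a bag in every tree decomposition; so some bag has ≥ 3 vertices and tw(G) ≥ 2. Combining the bounds, tw(G) = 2.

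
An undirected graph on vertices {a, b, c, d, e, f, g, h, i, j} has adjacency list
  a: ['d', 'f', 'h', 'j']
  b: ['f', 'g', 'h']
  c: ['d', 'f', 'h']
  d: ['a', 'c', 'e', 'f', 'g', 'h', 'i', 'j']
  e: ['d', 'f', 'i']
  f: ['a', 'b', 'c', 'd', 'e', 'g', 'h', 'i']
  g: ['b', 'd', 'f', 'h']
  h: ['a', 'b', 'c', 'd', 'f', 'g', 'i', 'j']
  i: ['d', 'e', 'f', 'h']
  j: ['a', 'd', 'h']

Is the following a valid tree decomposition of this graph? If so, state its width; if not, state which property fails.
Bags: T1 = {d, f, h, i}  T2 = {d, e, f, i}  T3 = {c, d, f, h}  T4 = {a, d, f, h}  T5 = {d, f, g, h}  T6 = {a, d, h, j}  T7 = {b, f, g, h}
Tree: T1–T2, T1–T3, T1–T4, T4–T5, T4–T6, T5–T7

Every vertex of G appears in some bag (union = {a, b, c, d, e, f, g, h, i, j}); every edge is covered by a bag; and for each vertex v the set of bags containing v is connected in the bag tree. The decomposition is therefore valid. The largest bag has 4 vertices, so the width is 3.

Yes; width 3.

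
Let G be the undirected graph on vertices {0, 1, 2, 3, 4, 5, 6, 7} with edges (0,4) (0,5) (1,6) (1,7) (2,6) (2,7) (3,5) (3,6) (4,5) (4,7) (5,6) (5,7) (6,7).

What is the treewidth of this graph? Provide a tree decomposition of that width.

Treewidth 2.
One optimal decomposition is:
Bags: B1 = {4, 5, 7}  B2 = {5, 6, 7}  B3 = {0, 4, 5}  B4 = {3, 5, 6}  B5 = {1, 6, 7}  B6 = {2, 6, 7}
Tree: B1–B2, B1–B3, B2–B4, B2–B5, B5–B6

Every bag has size at most 3, so the width is 3 − 1 = 2 and tw(G) ≤ 2. Conversely, {1, 6, 7} is a clique of size 3, and the vertices of any clique must share a bag in every tree decomposition; so some bag has ≥ 3 vertices and tw(G) ≥ 2. Combining the bounds, tw(G) = 2.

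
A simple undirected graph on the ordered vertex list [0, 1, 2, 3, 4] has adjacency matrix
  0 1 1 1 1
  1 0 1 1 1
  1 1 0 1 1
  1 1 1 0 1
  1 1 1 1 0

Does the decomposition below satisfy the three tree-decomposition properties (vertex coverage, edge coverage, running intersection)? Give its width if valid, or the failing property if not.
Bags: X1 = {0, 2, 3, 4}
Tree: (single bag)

No — vertex 1 appears in no bag.

A tree decomposition must satisfy three properties: every vertex lies in some bag; for every edge, both endpoints lie together in some bag; and for every vertex, the bags containing it form a connected subtree. Here vertex 1 appears in no bag, so the decomposition is invalid.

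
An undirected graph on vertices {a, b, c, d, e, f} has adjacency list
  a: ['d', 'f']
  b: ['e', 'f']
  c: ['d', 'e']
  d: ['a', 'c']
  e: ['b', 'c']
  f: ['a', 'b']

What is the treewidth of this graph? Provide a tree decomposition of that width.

Each bag holds 3 vertices, so the decomposition has width 2, which upper-bounds the treewidth. For the lower bound, G contains the cycle d–a–f–b–e–c–d, so G is not a forest; only forests have treewidth ≤ 1, hence tw(G) ≥ 2. Therefore the treewidth is 2.

Treewidth 2.
Bags: B1 = {a, d, f}  B2 = {b, d, f}  B3 = {b, d, e}  B4 = {c, d, e}
Tree: B1–B2, B2–B3, B3–B4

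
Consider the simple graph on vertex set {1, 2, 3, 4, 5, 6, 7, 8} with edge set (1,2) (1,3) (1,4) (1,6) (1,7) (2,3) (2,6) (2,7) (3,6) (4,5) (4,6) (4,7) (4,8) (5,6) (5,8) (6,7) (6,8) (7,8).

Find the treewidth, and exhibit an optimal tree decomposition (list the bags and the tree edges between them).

Treewidth 3.
One optimal decomposition is:
Bags: B1 = {4, 6, 7, 8}  B2 = {1, 4, 6, 7}  B3 = {1, 2, 6, 7}  B4 = {4, 5, 6, 8}  B5 = {1, 2, 3, 6}
Tree: B1–B2, B2–B3, B1–B4, B3–B5

The largest bag has 4 vertices, giving width 3; this decomposition certifies tw(G) ≤ 3. On the other hand G contains the 4-clique {4, 5, 6, 8}. A clique must lie in a single bag of any decomposition, so no decomposition can have width below 3. Combining the bounds, tw(G) = 3.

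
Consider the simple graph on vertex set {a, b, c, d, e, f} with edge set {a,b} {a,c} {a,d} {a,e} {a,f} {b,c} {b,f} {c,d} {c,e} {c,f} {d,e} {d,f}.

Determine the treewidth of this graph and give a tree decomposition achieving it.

Each bag holds 4 vertices, so the decomposition has width 3, which upper-bounds the treewidth. Conversely, {a, c, d, e} is a clique of size 4, and the vertices of any clique must share a bag in every tree decomposition; so some bag has ≥ 4 vertices and tw(G) ≥ 3. Therefore the treewidth is 3.

Treewidth 3.
Bags: B1 = {a, b, c, f}  B2 = {a, c, d, f}  B3 = {a, c, d, e}
Tree: B1–B2, B2–B3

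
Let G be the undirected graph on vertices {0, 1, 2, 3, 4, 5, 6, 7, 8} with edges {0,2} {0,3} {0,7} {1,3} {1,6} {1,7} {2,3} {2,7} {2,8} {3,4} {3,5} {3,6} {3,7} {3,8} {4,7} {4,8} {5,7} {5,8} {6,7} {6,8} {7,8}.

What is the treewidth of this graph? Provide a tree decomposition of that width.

The largest bag has 4 vertices, giving width 3; this decomposition certifies tw(G) ≤ 3. On the other hand G contains the 4-clique {0, 2, 3, 7}. A clique must lie in a single bag of any decomposition, so no decomposition can have width below 3. Hence tw(G) = 3 exactly.

Treewidth 3.
One optimal decomposition is:
Bags: B1 = {3, 6, 7, 8}  B2 = {3, 4, 7, 8}  B3 = {2, 3, 7, 8}  B4 = {1, 3, 6, 7}  B5 = {3, 5, 7, 8}  B6 = {0, 2, 3, 7}
Tree: B1–B2, B2–B3, B1–B4, B2–B5, B3–B6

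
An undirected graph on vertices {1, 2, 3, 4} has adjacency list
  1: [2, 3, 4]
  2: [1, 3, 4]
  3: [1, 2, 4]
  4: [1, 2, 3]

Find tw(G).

A width-3 tree decomposition is:
Bags: B1 = {1, 2, 3, 4}
Tree: (single bag)
With just one bag of size 4, the width is 4 − 1 = 3, so tw(G) ≤ 3. Conversely, {1, 2, 3, 4} is a clique of size 4, and the vertices of any clique must share a bag in every tree decomposition; so some bag has ≥ 4 vertices and tw(G) ≥ 3. Hence tw(G) = 3 exactly.

3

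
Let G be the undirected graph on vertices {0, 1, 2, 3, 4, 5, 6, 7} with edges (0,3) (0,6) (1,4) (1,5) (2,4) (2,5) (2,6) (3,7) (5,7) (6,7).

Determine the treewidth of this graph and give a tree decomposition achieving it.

Every bag has size at most 3, so the width is 3 − 1 = 2 and tw(G) ≤ 2. Since 3–0–6–7–3 is a cycle in G, G is not acyclic. Forests are exactly the graphs of treewidth ≤ 1, so tw(G) ≥ 2. Therefore the treewidth is 2.

Treewidth 2.
One such decomposition:
Bags: B1 = {0, 3, 7}  B2 = {0, 6, 7}  B3 = {5, 6, 7}  B4 = {2, 5, 6}  B5 = {1, 2, 5}  B6 = {1, 2, 4}
Tree: B1–B2, B2–B3, B3–B4, B4–B5, B5–B6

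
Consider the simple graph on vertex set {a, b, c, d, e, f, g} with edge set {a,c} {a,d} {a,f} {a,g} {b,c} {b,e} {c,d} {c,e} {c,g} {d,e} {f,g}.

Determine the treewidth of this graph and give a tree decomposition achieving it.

Treewidth 2.
One optimal decomposition is:
Bags: B1 = {c, d, e}  B2 = {b, c, e}  B3 = {a, c, d}  B4 = {a, c, g}  B5 = {a, f, g}
Tree: B1–B2, B1–B3, B3–B4, B4–B5

The largest bag has 3 vertices, giving width 2; this decomposition certifies tw(G) ≤ 2. On the other hand G contains the 3-clique {c, d, e}. A clique must lie in a single bag of any decomposition, so no decomposition can have width below 2. Therefore the treewidth is 2.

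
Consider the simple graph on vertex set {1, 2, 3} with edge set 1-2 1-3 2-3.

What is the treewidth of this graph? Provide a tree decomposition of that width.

A single bag containing all 3 vertices is trivially a valid decomposition of width 2. For the lower bound, the 3 vertices {1, 2, 3} are pairwise adjacent, and any tree decomposition puts a clique entirely inside one bag — forcing width ≥ 2. Hence tw(G) = 2 exactly.

Treewidth 2.
Bags: B1 = {1, 2, 3}
Tree: (single bag)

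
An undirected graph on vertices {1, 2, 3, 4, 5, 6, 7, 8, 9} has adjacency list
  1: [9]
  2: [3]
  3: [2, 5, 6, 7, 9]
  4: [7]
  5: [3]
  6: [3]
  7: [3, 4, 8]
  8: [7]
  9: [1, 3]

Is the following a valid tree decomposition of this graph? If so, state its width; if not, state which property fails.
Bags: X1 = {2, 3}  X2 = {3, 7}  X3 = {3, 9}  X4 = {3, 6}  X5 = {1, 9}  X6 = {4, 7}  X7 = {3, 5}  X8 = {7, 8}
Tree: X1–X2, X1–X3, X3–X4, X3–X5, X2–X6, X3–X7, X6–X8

Every vertex of G appears in some bag (union = {1, 2, 3, 4, 5, 6, 7, 8, 9}); every edge is covered by a bag; and for each vertex v the set of bags containing v is connected in the bag tree. The decomposition is therefore valid. The largest bag has 2 vertices, so the width is 1.

Yes; width 1.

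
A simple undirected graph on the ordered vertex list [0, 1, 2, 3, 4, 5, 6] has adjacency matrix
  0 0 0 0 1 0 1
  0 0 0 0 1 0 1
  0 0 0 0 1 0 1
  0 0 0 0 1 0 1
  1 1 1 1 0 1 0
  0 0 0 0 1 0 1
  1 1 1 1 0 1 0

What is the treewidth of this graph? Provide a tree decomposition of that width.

Treewidth 2.
One such decomposition:
Bags: B1 = {4, 5, 6}  B2 = {0, 4, 6}  B3 = {2, 4, 6}  B4 = {3, 4, 6}  B5 = {1, 4, 6}
Tree: B1–B2, B2–B3, B3–B4, B4–B5

Every bag has size at most 3, so the width is 3 − 1 = 2 and tw(G) ≤ 2. For the lower bound, G contains the cycle 6–5–4–0–6, so G is not a forest; only forests have treewidth ≤ 1, hence tw(G) ≥ 2. The upper and lower bounds meet at 2, so that is the treewidth.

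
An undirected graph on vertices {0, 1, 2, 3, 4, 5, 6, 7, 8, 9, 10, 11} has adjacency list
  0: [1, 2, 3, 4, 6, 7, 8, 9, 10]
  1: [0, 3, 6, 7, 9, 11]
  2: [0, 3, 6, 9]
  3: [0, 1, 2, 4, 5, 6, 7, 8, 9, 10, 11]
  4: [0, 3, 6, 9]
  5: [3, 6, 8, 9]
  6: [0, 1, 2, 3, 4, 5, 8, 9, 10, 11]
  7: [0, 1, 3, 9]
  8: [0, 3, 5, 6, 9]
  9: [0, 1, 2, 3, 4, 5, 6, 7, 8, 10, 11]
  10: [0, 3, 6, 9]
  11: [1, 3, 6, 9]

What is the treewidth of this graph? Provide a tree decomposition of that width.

Treewidth 4.
One optimal decomposition is:
Bags: B1 = {0, 1, 3, 6, 9}  B2 = {0, 1, 3, 7, 9}  B3 = {0, 3, 6, 8, 9}  B4 = {1, 3, 6, 9, 11}  B5 = {3, 5, 6, 8, 9}  B6 = {0, 2, 3, 6, 9}  B7 = {0, 3, 4, 6, 9}  B8 = {0, 3, 6, 9, 10}
Tree: B1–B2, B1–B3, B1–B4, B3–B5, B1–B6, B1–B7, B7–B8

The largest bag has 5 vertices, giving width 4; this decomposition certifies tw(G) ≤ 4. Conversely, {0, 1, 3, 6, 9} is a clique of size 5, and the vertices of any clique must share a bag in every tree decomposition; so some bag has ≥ 5 vertices and tw(G) ≥ 4. Hence tw(G) = 4 exactly.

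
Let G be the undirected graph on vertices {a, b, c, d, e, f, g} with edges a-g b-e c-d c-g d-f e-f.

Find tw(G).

1

A width-1 tree decomposition is:
Bags: B1 = {b, e}  B2 = {e, f}  B3 = {d, f}  B4 = {c, d}  B5 = {c, g}  B6 = {a, g}
Tree: B1–B2, B2–B3, B3–B4, B4–B5, B5–B6
Every bag has size at most 2, so the width is 2 − 1 = 1 and tw(G) ≤ 1. G has an edge, so its treewidth is at least 1. Hence tw(G) = 1 exactly.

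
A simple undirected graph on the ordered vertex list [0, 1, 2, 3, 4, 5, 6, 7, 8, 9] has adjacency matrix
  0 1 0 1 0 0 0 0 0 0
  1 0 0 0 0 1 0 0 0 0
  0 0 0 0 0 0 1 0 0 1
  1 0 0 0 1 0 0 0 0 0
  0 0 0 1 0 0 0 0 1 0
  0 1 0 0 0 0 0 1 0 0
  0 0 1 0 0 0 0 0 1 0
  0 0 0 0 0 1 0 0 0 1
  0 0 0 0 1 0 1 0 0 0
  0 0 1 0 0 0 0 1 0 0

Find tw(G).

2

A width-2 tree decomposition is:
Bags: B1 = {2, 6, 8}  B2 = {2, 4, 8}  B3 = {2, 3, 4}  B4 = {0, 2, 3}  B5 = {0, 1, 2}  B6 = {1, 2, 5}  B7 = {2, 5, 7}  B8 = {2, 7, 9}
Tree: B1–B2, B2–B3, B3–B4, B4–B5, B5–B6, B6–B7, B7–B8
Every bag has size at most 3, so the width is 3 − 1 = 2 and tw(G) ≤ 2. The edges 2–6–8–4–3–0–1–5–7–9–2 form a cycle, so G is not a tree and its treewidth is at least 2. Combining the bounds, tw(G) = 2.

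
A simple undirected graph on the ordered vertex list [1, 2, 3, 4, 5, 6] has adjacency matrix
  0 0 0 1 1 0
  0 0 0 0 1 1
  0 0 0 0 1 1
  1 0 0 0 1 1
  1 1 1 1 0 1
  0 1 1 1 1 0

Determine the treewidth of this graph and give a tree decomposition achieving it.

Every bag has size at most 3, so the width is 3 − 1 = 2 and tw(G) ≤ 2. On the other hand G contains the 3-clique {1, 4, 5}. A clique must lie in a single bag of any decomposition, so no decomposition can have width below 2. The upper and lower bounds meet at 2, so that is the treewidth.

Treewidth 2.
One optimal decomposition is:
Bags: B1 = {4, 5, 6}  B2 = {2, 5, 6}  B3 = {1, 4, 5}  B4 = {3, 5, 6}
Tree: B1–B2, B1–B3, B1–B4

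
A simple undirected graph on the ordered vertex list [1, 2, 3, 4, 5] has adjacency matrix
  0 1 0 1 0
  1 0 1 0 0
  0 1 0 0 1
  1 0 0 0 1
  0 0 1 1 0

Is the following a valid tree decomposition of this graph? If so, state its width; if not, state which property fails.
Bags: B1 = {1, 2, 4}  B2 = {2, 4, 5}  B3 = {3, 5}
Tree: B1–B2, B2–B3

No — edge (2,3) lies in no bag.

A tree decomposition must satisfy three properties: every vertex lies in some bag; for every edge, both endpoints lie together in some bag; and for every vertex, the bags containing it form a connected subtree. Here edge (2,3) lies in no bag, so the decomposition is invalid.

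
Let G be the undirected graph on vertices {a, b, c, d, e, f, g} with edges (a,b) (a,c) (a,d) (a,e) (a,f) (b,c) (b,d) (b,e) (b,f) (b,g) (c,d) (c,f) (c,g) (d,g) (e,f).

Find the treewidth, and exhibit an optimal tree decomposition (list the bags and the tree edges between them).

Treewidth 3.
One optimal decomposition is:
Bags: B1 = {a, b, c, d}  B2 = {a, b, c, f}  B3 = {a, b, e, f}  B4 = {b, c, d, g}
Tree: B1–B2, B2–B3, B1–B4

Every bag has size at most 4, so the width is 4 − 1 = 3 and tw(G) ≤ 3. On the other hand G contains the 4-clique {a, b, e, f}. A clique must lie in a single bag of any decomposition, so no decomposition can have width below 3. Hence tw(G) = 3 exactly.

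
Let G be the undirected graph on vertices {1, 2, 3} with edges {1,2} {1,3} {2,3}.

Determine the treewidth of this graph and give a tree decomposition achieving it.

Treewidth 2.
One such decomposition:
Bags: B1 = {1, 2, 3}
Tree: (single bag)

With just one bag of size 3, the width is 3 − 1 = 2, so tw(G) ≤ 2. On the other hand G contains the 3-clique {1, 2, 3}. A clique must lie in a single bag of any decomposition, so no decomposition can have width below 2. Combining the bounds, tw(G) = 2.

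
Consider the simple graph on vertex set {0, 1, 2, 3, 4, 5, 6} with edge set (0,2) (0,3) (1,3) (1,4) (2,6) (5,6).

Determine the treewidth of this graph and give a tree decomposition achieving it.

Treewidth 1.
Bags: B1 = {1, 4}  B2 = {1, 3}  B3 = {0, 3}  B4 = {0, 2}  B5 = {2, 6}  B6 = {5, 6}
Tree: B1–B2, B2–B3, B3–B4, B4–B5, B5–B6

Each bag holds 2 vertices, so the decomposition has width 1, which upper-bounds the treewidth. G has an edge, so its treewidth is at least 1. The upper and lower bounds meet at 1, so that is the treewidth.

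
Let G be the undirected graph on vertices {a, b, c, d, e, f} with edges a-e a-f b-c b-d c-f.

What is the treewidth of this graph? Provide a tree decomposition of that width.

The largest bag has 2 vertices, giving width 1; this decomposition certifies tw(G) ≤ 1. G has an edge, so its treewidth is at least 1. Combining the bounds, tw(G) = 1.

Treewidth 1.
One optimal decomposition is:
Bags: B1 = {a, e}  B2 = {a, f}  B3 = {c, f}  B4 = {b, c}  B5 = {b, d}
Tree: B1–B2, B2–B3, B3–B4, B4–B5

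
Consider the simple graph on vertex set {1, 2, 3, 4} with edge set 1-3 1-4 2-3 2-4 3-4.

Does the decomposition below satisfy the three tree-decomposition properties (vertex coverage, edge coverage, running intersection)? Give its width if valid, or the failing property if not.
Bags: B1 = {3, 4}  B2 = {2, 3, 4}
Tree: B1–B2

A tree decomposition must satisfy three properties: every vertex lies in some bag; for every edge, both endpoints lie together in some bag; and for every vertex, the bags containing it form a connected subtree. Here vertex 1 appears in no bag, so the decomposition is invalid.

No — vertex 1 appears in no bag.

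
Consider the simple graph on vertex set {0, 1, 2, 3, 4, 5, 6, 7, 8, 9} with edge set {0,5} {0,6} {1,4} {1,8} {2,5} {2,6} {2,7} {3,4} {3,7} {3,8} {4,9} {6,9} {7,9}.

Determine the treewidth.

A width-2 tree decomposition is:
Bags: B1 = {1, 4, 8}  B2 = {3, 4, 8}  B3 = {3, 4, 9}  B4 = {3, 7, 9}  B5 = {6, 7, 9}  B6 = {2, 6, 7}  B7 = {0, 2, 6}  B8 = {0, 2, 5}
Tree: B1–B2, B2–B3, B3–B4, B4–B5, B5–B6, B6–B7, B7–B8
Every bag has size at most 3, so the width is 3 − 1 = 2 and tw(G) ≤ 2. The edges 1–8–3–4–1 form a cycle, so G is not a tree and its treewidth is at least 2. Therefore the treewidth is 2.

2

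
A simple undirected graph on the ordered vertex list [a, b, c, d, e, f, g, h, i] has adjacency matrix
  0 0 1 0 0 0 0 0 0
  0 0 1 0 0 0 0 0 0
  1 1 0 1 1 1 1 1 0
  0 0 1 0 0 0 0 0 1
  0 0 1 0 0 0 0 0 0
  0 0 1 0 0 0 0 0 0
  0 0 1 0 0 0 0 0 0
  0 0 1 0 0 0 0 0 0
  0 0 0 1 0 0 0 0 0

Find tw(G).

A width-1 tree decomposition is:
Bags: B1 = {c, e}  B2 = {a, c}  B3 = {c, g}  B4 = {c, h}  B5 = {c, d}  B6 = {d, i}  B7 = {c, f}  B8 = {b, c}
Tree: B1–B2, B1–B3, B2–B4, B2–B5, B5–B6, B1–B7, B3–B8
Each bag holds 2 vertices, so the decomposition has width 1, which upper-bounds the treewidth. Any graph with an edge has treewidth ≥ 1, and G has the edge c–e. Combining the bounds, tw(G) = 1.

1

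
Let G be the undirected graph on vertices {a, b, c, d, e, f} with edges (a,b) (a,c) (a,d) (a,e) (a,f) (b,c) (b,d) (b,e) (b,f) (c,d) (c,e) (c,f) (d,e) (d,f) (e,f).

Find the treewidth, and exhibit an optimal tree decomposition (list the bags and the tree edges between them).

Treewidth 5.
Bags: B1 = {a, b, c, d, e, f}
Tree: (single bag)

With just one bag of size 6, the width is 6 − 1 = 5, so tw(G) ≤ 5. On the other hand G contains the 6-clique {a, b, c, d, e, f}. A clique must lie in a single bag of any decomposition, so no decomposition can have width below 5. Hence tw(G) = 5 exactly.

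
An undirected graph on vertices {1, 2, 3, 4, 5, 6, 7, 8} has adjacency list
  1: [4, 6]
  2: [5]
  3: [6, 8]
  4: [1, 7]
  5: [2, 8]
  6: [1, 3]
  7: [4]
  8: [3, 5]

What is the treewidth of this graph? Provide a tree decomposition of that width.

Treewidth 1.
One such decomposition:
Bags: B1 = {2, 5}  B2 = {5, 8}  B3 = {3, 8}  B4 = {3, 6}  B5 = {1, 6}  B6 = {1, 4}  B7 = {4, 7}
Tree: B1–B2, B2–B3, B3–B4, B4–B5, B5–B6, B6–B7

Each bag holds 2 vertices, so the decomposition has width 1, which upper-bounds the treewidth. Since G has at least one edge (e.g. 2–5), it is not an edgeless graph, so tw(G) ≥ 1. The upper and lower bounds meet at 1, so that is the treewidth.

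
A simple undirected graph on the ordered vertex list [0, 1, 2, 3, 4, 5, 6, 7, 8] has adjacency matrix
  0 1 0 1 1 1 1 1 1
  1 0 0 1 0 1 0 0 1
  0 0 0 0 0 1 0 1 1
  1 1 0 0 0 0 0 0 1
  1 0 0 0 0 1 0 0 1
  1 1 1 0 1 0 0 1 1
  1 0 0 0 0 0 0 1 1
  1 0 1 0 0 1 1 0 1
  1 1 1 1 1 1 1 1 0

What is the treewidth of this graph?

3

A width-3 tree decomposition is:
Bags: B1 = {0, 6, 7, 8}  B2 = {0, 5, 7, 8}  B3 = {0, 1, 5, 8}  B4 = {0, 1, 3, 8}  B5 = {0, 4, 5, 8}  B6 = {2, 5, 7, 8}
Tree: B1–B2, B2–B3, B3–B4, B3–B5, B2–B6
Every bag has size at most 4, so the width is 4 − 1 = 3 and tw(G) ≤ 3. Conversely, {0, 1, 3, 8} is a clique of size 4, and the vertices of any clique must share a bag in every tree decomposition; so some bag has ≥ 4 vertices and tw(G) ≥ 3. The upper and lower bounds meet at 3, so that is the treewidth.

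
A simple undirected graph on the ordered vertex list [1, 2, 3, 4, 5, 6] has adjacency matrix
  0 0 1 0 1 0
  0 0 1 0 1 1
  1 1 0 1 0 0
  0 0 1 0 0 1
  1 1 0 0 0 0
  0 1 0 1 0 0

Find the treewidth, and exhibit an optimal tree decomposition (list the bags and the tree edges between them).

Every bag has size at most 3, so the width is 3 − 1 = 2 and tw(G) ≤ 2. For the lower bound, G contains the cycle 5–1–3–2–5, so G is not a forest; only forests have treewidth ≤ 1, hence tw(G) ≥ 2. The upper and lower bounds meet at 2, so that is the treewidth.

Treewidth 2.
Bags: B1 = {1, 2, 5}  B2 = {1, 2, 3}  B3 = {2, 3, 6}  B4 = {3, 4, 6}
Tree: B1–B2, B2–B3, B3–B4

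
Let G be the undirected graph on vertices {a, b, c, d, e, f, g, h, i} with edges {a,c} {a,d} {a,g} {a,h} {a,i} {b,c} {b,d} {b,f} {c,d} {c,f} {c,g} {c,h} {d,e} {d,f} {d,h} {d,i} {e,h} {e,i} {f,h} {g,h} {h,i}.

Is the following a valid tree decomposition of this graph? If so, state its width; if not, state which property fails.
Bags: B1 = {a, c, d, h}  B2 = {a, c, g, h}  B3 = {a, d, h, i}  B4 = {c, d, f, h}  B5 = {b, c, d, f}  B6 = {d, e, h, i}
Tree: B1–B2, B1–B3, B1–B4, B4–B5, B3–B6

Checking the three conditions: (i) the bags cover all of {a, b, c, d, e, f, g, h, i}; (ii) for each edge, some bag contains both endpoints; (iii) the bags containing any fixed vertex form a subtree. All hold, so the decomposition is valid with width 4 − 1 = 3.

Yes; width 3.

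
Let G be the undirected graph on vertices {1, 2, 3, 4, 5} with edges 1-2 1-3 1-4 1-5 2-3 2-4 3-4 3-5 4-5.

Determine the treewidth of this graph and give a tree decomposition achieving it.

Each bag holds 4 vertices, so the decomposition has width 3, which upper-bounds the treewidth. Conversely, {1, 2, 3, 4} is a clique of size 4, and the vertices of any clique must share a bag in every tree decomposition; so some bag has ≥ 4 vertices and tw(G) ≥ 3. Therefore the treewidth is 3.

Treewidth 3.
One such decomposition:
Bags: B1 = {1, 3, 4, 5}  B2 = {1, 2, 3, 4}
Tree: B1–B2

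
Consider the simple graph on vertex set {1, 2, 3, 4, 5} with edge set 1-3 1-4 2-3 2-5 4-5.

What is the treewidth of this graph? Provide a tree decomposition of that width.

The largest bag has 3 vertices, giving width 2; this decomposition certifies tw(G) ≤ 2. The edges 3–1–4–5–2–3 form a cycle, so G is not a tree and its treewidth is at least 2. Combining the bounds, tw(G) = 2.

Treewidth 2.
One optimal decomposition is:
Bags: B1 = {1, 3, 4}  B2 = {3, 4, 5}  B3 = {2, 3, 5}
Tree: B1–B2, B2–B3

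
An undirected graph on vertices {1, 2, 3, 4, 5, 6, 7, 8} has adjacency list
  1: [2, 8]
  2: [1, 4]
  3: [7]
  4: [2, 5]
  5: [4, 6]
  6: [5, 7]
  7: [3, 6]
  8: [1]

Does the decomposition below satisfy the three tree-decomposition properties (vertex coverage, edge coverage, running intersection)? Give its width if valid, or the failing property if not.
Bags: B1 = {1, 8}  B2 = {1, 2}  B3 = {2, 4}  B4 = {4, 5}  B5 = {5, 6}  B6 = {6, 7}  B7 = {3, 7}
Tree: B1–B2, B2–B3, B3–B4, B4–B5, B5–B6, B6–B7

Vertex coverage: the bags together contain {1, 2, 3, 4, 5, 6, 7, 8}, the full vertex set. Edge coverage: each edge of G has both endpoints in at least one bag. Running intersection: for every vertex, the bags containing it form a connected subtree. All three properties hold, so this is a valid tree decomposition of width max|bag| − 1 = 1, and hence tw(G) ≤ 1.

Yes; width 1.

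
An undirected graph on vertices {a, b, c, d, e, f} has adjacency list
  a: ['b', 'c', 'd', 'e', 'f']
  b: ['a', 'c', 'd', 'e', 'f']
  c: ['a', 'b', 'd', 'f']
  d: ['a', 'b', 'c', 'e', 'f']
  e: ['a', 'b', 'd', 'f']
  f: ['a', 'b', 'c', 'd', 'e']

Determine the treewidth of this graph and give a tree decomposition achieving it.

Treewidth 4.
One optimal decomposition is:
Bags: B1 = {a, b, c, d, f}  B2 = {a, b, d, e, f}
Tree: B1–B2

Every bag has size at most 5, so the width is 5 − 1 = 4 and tw(G) ≤ 4. Conversely, {a, b, d, e, f} is a clique of size 5, and the vertices of any clique must share a bag in every tree decomposition; so some bag has ≥ 5 vertices and tw(G) ≥ 4. Combining the bounds, tw(G) = 4.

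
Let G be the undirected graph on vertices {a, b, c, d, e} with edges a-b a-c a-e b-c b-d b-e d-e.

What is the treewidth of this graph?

A width-2 tree decomposition is:
Bags: B1 = {b, d, e}  B2 = {a, b, e}  B3 = {a, b, c}
Tree: B1–B2, B2–B3
Each bag holds 3 vertices, so the decomposition has width 2, which upper-bounds the treewidth. For the lower bound, the 3 vertices {b, d, e} are pairwise adjacent, and any tree decomposition puts a clique entirely inside one bag — forcing width ≥ 2. Therefore the treewidth is 2.

2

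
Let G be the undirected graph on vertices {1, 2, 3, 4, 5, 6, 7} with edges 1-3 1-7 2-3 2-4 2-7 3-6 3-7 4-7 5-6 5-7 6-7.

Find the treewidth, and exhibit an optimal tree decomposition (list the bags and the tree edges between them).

The largest bag has 3 vertices, giving width 2; this decomposition certifies tw(G) ≤ 2. On the other hand G contains the 3-clique {1, 3, 7}. A clique must lie in a single bag of any decomposition, so no decomposition can have width below 2. Combining the bounds, tw(G) = 2.

Treewidth 2.
One optimal decomposition is:
Bags: B1 = {1, 3, 7}  B2 = {2, 3, 7}  B3 = {2, 4, 7}  B4 = {3, 6, 7}  B5 = {5, 6, 7}
Tree: B1–B2, B2–B3, B2–B4, B4–B5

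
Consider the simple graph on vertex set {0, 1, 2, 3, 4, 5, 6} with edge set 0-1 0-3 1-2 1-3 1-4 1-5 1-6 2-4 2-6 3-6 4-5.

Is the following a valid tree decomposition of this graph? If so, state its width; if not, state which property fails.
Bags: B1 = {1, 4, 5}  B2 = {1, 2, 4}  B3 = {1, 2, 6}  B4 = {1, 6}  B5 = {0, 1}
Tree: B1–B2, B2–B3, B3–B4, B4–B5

No — vertex 3 appears in no bag.

A tree decomposition must satisfy three properties: every vertex lies in some bag; for every edge, both endpoints lie together in some bag; and for every vertex, the bags containing it form a connected subtree. Here vertex 3 appears in no bag, so the decomposition is invalid.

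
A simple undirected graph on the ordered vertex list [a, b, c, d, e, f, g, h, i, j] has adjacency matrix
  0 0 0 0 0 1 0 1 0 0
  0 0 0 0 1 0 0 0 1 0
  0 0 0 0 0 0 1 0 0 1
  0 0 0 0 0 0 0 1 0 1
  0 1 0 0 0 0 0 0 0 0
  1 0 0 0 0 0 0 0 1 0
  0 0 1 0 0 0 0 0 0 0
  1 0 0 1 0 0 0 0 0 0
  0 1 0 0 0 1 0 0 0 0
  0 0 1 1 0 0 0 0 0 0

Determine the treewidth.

A width-1 tree decomposition is:
Bags: B1 = {b, e}  B2 = {b, i}  B3 = {f, i}  B4 = {a, f}  B5 = {a, h}  B6 = {d, h}  B7 = {d, j}  B8 = {c, j}  B9 = {c, g}
Tree: B1–B2, B2–B3, B3–B4, B4–B5, B5–B6, B6–B7, B7–B8, B8–B9
Every bag has size at most 2, so the width is 2 − 1 = 1 and tw(G) ≤ 1. G has an edge, so its treewidth is at least 1. The upper and lower bounds meet at 1, so that is the treewidth.

1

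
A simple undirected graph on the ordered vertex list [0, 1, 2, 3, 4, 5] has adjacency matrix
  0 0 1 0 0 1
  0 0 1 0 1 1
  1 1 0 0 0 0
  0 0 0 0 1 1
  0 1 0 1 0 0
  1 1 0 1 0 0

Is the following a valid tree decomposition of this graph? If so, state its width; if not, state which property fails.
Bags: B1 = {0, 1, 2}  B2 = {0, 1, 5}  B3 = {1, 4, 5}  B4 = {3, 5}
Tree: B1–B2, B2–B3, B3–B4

A tree decomposition must satisfy three properties: every vertex lies in some bag; for every edge, both endpoints lie together in some bag; and for every vertex, the bags containing it form a connected subtree. Here edge (4,3) lies in no bag, so the decomposition is invalid.

No — edge (4,3) lies in no bag.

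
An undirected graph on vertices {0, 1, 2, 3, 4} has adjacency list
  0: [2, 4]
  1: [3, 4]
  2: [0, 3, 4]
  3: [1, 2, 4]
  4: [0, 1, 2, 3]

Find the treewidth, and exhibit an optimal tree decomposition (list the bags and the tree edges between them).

Every bag has size at most 3, so the width is 3 − 1 = 2 and tw(G) ≤ 2. On the other hand G contains the 3-clique {1, 3, 4}. A clique must lie in a single bag of any decomposition, so no decomposition can have width below 2. Combining the bounds, tw(G) = 2.

Treewidth 2.
One such decomposition:
Bags: B1 = {0, 2, 4}  B2 = {2, 3, 4}  B3 = {1, 3, 4}
Tree: B1–B2, B2–B3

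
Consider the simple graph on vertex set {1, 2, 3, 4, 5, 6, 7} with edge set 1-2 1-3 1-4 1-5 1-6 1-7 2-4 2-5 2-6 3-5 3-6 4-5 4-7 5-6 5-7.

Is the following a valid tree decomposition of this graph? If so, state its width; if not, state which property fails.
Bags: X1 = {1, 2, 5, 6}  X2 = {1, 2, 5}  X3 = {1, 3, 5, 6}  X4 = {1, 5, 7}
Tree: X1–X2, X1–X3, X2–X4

No — vertex 4 appears in no bag.

A tree decomposition must satisfy three properties: every vertex lies in some bag; for every edge, both endpoints lie together in some bag; and for every vertex, the bags containing it form a connected subtree. Here vertex 4 appears in no bag, so the decomposition is invalid.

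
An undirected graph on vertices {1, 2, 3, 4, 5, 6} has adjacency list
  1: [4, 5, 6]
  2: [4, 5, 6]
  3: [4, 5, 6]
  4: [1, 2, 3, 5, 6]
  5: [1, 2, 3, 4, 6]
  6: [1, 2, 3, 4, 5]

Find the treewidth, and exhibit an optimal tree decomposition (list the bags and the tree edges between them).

The largest bag has 4 vertices, giving width 3; this decomposition certifies tw(G) ≤ 3. For the lower bound, the 4 vertices {1, 4, 5, 6} are pairwise adjacent, and any tree decomposition puts a clique entirely inside one bag — forcing width ≥ 3. Combining the bounds, tw(G) = 3.

Treewidth 3.
One optimal decomposition is:
Bags: B1 = {2, 4, 5, 6}  B2 = {1, 4, 5, 6}  B3 = {3, 4, 5, 6}
Tree: B1–B2, B1–B3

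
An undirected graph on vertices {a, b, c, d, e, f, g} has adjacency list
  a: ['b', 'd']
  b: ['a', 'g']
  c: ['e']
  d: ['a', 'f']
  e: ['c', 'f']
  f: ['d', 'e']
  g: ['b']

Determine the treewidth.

A width-1 tree decomposition is:
Bags: B1 = {c, e}  B2 = {e, f}  B3 = {d, f}  B4 = {a, d}  B5 = {a, b}  B6 = {b, g}
Tree: B1–B2, B2–B3, B3–B4, B4–B5, B5–B6
Every bag has size at most 2, so the width is 2 − 1 = 1 and tw(G) ≤ 1. Any graph with an edge has treewidth ≥ 1, and G has the edge c–e. The upper and lower bounds meet at 1, so that is the treewidth.

1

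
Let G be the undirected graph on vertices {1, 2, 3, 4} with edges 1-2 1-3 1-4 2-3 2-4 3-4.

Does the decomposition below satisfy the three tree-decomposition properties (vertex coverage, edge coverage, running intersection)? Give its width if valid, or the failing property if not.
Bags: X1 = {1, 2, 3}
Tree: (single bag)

No — vertex 4 appears in no bag.

A tree decomposition must satisfy three properties: every vertex lies in some bag; for every edge, both endpoints lie together in some bag; and for every vertex, the bags containing it form a connected subtree. Here vertex 4 appears in no bag, so the decomposition is invalid.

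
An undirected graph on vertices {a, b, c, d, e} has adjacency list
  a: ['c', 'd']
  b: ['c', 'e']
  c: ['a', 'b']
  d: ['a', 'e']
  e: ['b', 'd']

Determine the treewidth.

A width-2 tree decomposition is:
Bags: B1 = {a, d, e}  B2 = {a, c, e}  B3 = {b, c, e}
Tree: B1–B2, B2–B3
The largest bag has 3 vertices, giving width 2; this decomposition certifies tw(G) ≤ 2. Since e–d–a–c–b–e is a cycle in G, G is not acyclic. Forests are exactly the graphs of treewidth ≤ 1, so tw(G) ≥ 2. Therefore the treewidth is 2.

2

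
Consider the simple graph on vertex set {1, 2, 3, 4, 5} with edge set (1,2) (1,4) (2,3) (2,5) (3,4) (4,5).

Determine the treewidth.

2

A width-2 tree decomposition is:
Bags: B1 = {2, 3, 4}  B2 = {1, 2, 4}  B3 = {2, 4, 5}
Tree: B1–B2, B2–B3
Every bag has size at most 3, so the width is 3 − 1 = 2 and tw(G) ≤ 2. For the lower bound, G contains the cycle 3–2–1–4–3, so G is not a forest; only forests have treewidth ≤ 1, hence tw(G) ≥ 2. Therefore the treewidth is 2.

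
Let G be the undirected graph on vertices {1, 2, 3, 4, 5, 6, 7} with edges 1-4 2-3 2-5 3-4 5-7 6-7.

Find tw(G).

1

A width-1 tree decomposition is:
Bags: B1 = {6, 7}  B2 = {5, 7}  B3 = {2, 5}  B4 = {2, 3}  B5 = {3, 4}  B6 = {1, 4}
Tree: B1–B2, B2–B3, B3–B4, B4–B5, B5–B6
Every bag has size at most 2, so the width is 2 − 1 = 1 and tw(G) ≤ 1. Any graph with an edge has treewidth ≥ 1, and G has the edge 6–7. Hence tw(G) = 1 exactly.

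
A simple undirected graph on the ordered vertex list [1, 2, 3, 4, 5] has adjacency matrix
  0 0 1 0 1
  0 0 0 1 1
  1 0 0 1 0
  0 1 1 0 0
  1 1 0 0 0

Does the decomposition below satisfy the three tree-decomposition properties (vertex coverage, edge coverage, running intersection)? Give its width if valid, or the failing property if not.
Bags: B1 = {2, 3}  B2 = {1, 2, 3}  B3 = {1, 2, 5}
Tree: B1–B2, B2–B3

A tree decomposition must satisfy three properties: every vertex lies in some bag; for every edge, both endpoints lie together in some bag; and for every vertex, the bags containing it form a connected subtree. Here vertex 4 appears in no bag, so the decomposition is invalid.

No — vertex 4 appears in no bag.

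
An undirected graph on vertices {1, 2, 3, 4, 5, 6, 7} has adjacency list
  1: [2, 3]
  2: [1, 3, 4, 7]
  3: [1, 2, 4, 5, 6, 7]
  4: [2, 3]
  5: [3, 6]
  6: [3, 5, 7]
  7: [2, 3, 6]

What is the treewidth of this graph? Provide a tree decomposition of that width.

The largest bag has 3 vertices, giving width 2; this decomposition certifies tw(G) ≤ 2. On the other hand G contains the 3-clique {1, 2, 3}. A clique must lie in a single bag of any decomposition, so no decomposition can have width below 2. The upper and lower bounds meet at 2, so that is the treewidth.

Treewidth 2.
One optimal decomposition is:
Bags: B1 = {2, 3, 4}  B2 = {1, 2, 3}  B3 = {2, 3, 7}  B4 = {3, 6, 7}  B5 = {3, 5, 6}
Tree: B1–B2, B2–B3, B3–B4, B4–B5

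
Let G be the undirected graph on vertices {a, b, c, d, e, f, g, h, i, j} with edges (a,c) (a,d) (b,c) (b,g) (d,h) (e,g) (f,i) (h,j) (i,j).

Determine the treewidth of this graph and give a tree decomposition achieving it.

Treewidth 1.
One optimal decomposition is:
Bags: B1 = {e, g}  B2 = {b, g}  B3 = {b, c}  B4 = {a, c}  B5 = {a, d}  B6 = {d, h}  B7 = {h, j}  B8 = {i, j}  B9 = {f, i}
Tree: B1–B2, B2–B3, B3–B4, B4–B5, B5–B6, B6–B7, B7–B8, B8–B9

Every bag has size at most 2, so the width is 2 − 1 = 1 and tw(G) ≤ 1. Since G has at least one edge (e.g. e–g), it is not an edgeless graph, so tw(G) ≥ 1. Combining the bounds, tw(G) = 1.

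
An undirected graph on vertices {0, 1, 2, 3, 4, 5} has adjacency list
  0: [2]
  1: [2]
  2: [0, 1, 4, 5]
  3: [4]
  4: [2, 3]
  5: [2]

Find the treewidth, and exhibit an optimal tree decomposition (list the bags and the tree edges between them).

Treewidth 1.
One optimal decomposition is:
Bags: B1 = {2, 4}  B2 = {3, 4}  B3 = {2, 5}  B4 = {0, 2}  B5 = {1, 2}
Tree: B1–B2, B1–B3, B3–B4, B3–B5

The largest bag has 2 vertices, giving width 1; this decomposition certifies tw(G) ≤ 1. Any graph with an edge has treewidth ≥ 1, and G has the edge 4–2. Hence tw(G) = 1 exactly.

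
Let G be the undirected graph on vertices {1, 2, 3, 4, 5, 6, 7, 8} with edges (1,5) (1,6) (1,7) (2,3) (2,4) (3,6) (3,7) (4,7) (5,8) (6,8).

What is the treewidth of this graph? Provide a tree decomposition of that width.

Treewidth 2.
Bags: B1 = {1, 5, 8}  B2 = {1, 6, 8}  B3 = {1, 6, 7}  B4 = {3, 6, 7}  B5 = {3, 4, 7}  B6 = {2, 3, 4}
Tree: B1–B2, B2–B3, B3–B4, B4–B5, B5–B6

The largest bag has 3 vertices, giving width 2; this decomposition certifies tw(G) ≤ 2. Since 5–8–6–1–5 is a cycle in G, G is not acyclic. Forests are exactly the graphs of treewidth ≤ 1, so tw(G) ≥ 2. Therefore the treewidth is 2.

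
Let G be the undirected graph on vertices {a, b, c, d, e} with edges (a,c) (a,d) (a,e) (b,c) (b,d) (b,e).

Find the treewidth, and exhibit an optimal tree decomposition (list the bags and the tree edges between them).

Treewidth 2.
One such decomposition:
Bags: B1 = {a, b, c}  B2 = {a, b, d}  B3 = {a, b, e}
Tree: B1–B2, B2–B3

Every bag has size at most 3, so the width is 3 − 1 = 2 and tw(G) ≤ 2. The edges c–a–d–b–c form a cycle, so G is not a tree and its treewidth is at least 2. The upper and lower bounds meet at 2, so that is the treewidth.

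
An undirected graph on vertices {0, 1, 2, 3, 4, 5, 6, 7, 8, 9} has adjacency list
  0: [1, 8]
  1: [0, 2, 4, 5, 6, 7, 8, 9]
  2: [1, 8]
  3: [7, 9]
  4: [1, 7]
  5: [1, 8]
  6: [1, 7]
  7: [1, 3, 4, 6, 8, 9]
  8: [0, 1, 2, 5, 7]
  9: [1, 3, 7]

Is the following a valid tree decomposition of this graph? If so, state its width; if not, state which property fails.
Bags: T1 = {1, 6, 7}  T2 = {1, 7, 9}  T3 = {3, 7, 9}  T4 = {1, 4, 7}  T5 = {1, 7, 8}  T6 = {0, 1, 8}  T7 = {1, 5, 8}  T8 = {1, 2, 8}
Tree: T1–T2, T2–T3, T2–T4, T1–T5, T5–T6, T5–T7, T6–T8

Yes; width 2.

Every vertex of G appears in some bag (union = {0, 1, 2, 3, 4, 5, 6, 7, 8, 9}); every edge is covered by a bag; and for each vertex v the set of bags containing v is connected in the bag tree. The decomposition is therefore valid. The largest bag has 3 vertices, so the width is 2.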